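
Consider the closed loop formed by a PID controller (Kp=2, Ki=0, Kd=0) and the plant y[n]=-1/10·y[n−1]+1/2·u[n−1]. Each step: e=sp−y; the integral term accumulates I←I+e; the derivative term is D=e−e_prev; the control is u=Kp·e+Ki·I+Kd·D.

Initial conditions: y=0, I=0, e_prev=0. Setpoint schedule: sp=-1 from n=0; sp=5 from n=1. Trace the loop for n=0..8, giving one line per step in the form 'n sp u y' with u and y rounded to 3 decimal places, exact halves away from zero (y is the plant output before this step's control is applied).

0 -1 -2.000 0.000
1 5 12.000 -1.000
2 5 -2.200 6.100
3 5 13.420 -1.710
4 5 -3.762 6.881
5 5 15.138 -2.569
6 5 -5.652 7.826
7 5 17.217 -3.609
8 5 -7.939 8.969

(exact arithmetic carried between steps; '≈' marks a value shown rounded to 6 d.p. or computed from one; I and e_prev carry over from the previous line; the table rounds u and y to 3 d.p., halves away from zero)
n=0: y=0, sp=-1, e=sp−y=-1; I=-1, D=e−e_prev=-1; u=2·(-1)+0·(-1)+0·(-1)=-2; next y=-1/10·0+1/2·(-2)=-1
n=1: y=-1, sp=5, e=sp−y=6; I=5, D=e−e_prev=7; u=2·6+0·5+0·7=12; next y=-1/10·(-1)+1/2·12=6.1
n=2: y=6.1, sp=5, e=sp−y=-1.1; I=3.9, D=e−e_prev=-7.1; u=2·(-1.1)+0·3.9+0·(-7.1)=-2.2; next y=-1/10·6.1+1/2·(-2.2)=-1.71
n=3: y=-1.71, sp=5, e=sp−y=6.71; I=10.61, D=e−e_prev=7.81; u=2·6.71+0·10.61+0·7.81=13.42; next y=-1/10·(-1.71)+1/2·13.42=6.881
n=4: y=6.881, sp=5, e=sp−y=-1.881; I=8.729, D=e−e_prev=-8.591; u=2·(-1.881)+0·8.729+0·(-8.591)=-3.762; next y=-1/10·6.881+1/2·(-3.762)=-2.5691
n=5: y=-2.5691, sp=5, e=sp−y=7.5691; I=16.2981, D=e−e_prev=9.4501; u=2·7.5691+0·16.2981+0·9.4501=15.1382; next y=-1/10·(-2.5691)+1/2·15.1382=7.82601
n=6: y=7.82601, sp=5, e=sp−y=-2.82601; I=13.47209, D=e−e_prev=-10.39511; u=2·(-2.82601)+0·13.47209+0·(-10.39511)=-5.65202; next y=-1/10·7.82601+1/2·(-5.65202)=-3.608611
n=7: y=-3.608611, sp=5, e=sp−y=8.608611; I=22.080701, D=e−e_prev=11.434621; u=2·8.608611+0·22.080701+0·11.434621=17.217222; next y=-1/10·(-3.608611)+1/2·17.217222≈8.969472
n=8: y≈8.969472, sp=5, e=sp−y≈-3.969472; I≈18.111229, D=e−e_prev≈-12.578083; u=2·(-3.969472)+0·18.111229+0·(-12.578083)≈-7.938944; next y=-1/10·8.969472+1/2·(-7.938944)≈-4.866419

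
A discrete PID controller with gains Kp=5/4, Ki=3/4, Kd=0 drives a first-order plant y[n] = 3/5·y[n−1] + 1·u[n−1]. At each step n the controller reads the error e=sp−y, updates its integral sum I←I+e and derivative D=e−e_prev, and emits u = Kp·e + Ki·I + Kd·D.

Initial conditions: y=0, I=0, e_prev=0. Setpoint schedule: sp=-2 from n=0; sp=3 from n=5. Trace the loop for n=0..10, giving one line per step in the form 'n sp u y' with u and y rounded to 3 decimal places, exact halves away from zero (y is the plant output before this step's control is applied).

0 -2 -4.000 0.000
1 -2 2.500 -4.000
2 -2 -4.200 0.100
3 -2 2.705 -4.140
4 -2 -4.412 0.221
5 3 12.923 -4.279
6 3 -10.887 10.355
7 3 13.655 -4.674
8 3 -11.638 10.851
9 3 14.431 -5.128
10 3 -12.437 11.354

(exact arithmetic carried between steps; '≈' marks a value shown rounded to 6 d.p. or computed from one; I and e_prev carry over from the previous line; the table rounds u and y to 3 d.p., halves away from zero)
n=0: y=0, sp=-2, e=sp−y=-2; I=-2, D=e−e_prev=-2; u=5/4·(-2)+3/4·(-2)+0·(-2)=-4; next y=3/5·0+1·(-4)=-4
n=1: y=-4, sp=-2, e=sp−y=2; I=0, D=e−e_prev=4; u=5/4·2+3/4·0+0·4=2.5; next y=3/5·(-4)+1·2.5=0.1
n=2: y=0.1, sp=-2, e=sp−y=-2.1; I=-2.1, D=e−e_prev=-4.1; u=5/4·(-2.1)+3/4·(-2.1)+0·(-4.1)=-4.2; next y=3/5·0.1+1·(-4.2)=-4.14
n=3: y=-4.14, sp=-2, e=sp−y=2.14; I=0.04, D=e−e_prev=4.24; u=5/4·2.14+3/4·0.04+0·4.24=2.705; next y=3/5·(-4.14)+1·2.705=0.221
n=4: y=0.221, sp=-2, e=sp−y=-2.221; I=-2.181, D=e−e_prev=-4.361; u=5/4·(-2.221)+3/4·(-2.181)+0·(-4.361)=-4.412; next y=3/5·0.221+1·(-4.412)=-4.2794
n=5: y=-4.2794, sp=3, e=sp−y=7.2794; I=5.0984, D=e−e_prev=9.5004; u=5/4·7.2794+3/4·5.0984+0·9.5004=12.92305; next y=3/5·(-4.2794)+1·12.92305=10.35541
n=6: y=10.35541, sp=3, e=sp−y=-7.35541; I=-2.25701, D=e−e_prev=-14.63481; u=5/4·(-7.35541)+3/4·(-2.25701)+0·(-14.63481)=-10.88702; next y=3/5·10.35541+1·(-10.88702)=-4.673774
n=7: y=-4.673774, sp=3, e=sp−y=7.673774; I=5.416764, D=e−e_prev=15.029184; u=5/4·7.673774+3/4·5.416764+0·15.029184≈13.654791; next y=3/5·(-4.673774)+1·13.654791≈10.850526
n=8: y≈10.850526, sp=3, e=sp−y≈-7.850526; I≈-2.433762, D=e−e_prev≈-15.524300; u=5/4·(-7.850526)+3/4·(-2.433762)+0·(-15.524300)≈-11.638479; next y=3/5·10.850526+1·(-11.638479)≈-5.128164
n=9: y≈-5.128164, sp=3, e=sp−y≈8.128164; I≈5.694401, D=e−e_prev≈15.978690; u=5/4·8.128164+3/4·5.694401+0·15.978690≈14.431006; next y=3/5·(-5.128164)+1·14.431006≈11.354107
n=10: y≈11.354107, sp=3, e=sp−y≈-8.354107; I≈-2.659706, D=e−e_prev≈-16.482271; u=5/4·(-8.354107)+3/4·(-2.659706)+0·(-16.482271)≈-12.437414; next y=3/5·11.354107+1·(-12.437414)≈-5.624949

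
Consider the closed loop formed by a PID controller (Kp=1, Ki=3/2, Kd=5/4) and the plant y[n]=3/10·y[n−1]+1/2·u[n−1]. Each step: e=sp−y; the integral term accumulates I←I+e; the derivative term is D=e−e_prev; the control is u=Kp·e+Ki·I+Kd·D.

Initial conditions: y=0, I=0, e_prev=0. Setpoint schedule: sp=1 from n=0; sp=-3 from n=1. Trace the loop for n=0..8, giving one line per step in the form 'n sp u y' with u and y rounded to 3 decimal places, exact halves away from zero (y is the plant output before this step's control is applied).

0 1 3.750 0.000
1 -3 -18.031 1.875
2 -3 20.730 -8.453
3 -3 -45.059 7.829
4 -3 64.088 -20.181
5 -3 -118.293 25.990
6 -3 185.957 -51.349
7 -3 -321.655 77.574
8 -3 525.372 -137.555

(exact arithmetic carried between steps; '≈' marks a value shown rounded to 6 d.p. or computed from one; I and e_prev carry over from the previous line; the table rounds u and y to 3 d.p., halves away from zero)
n=0: y=0, sp=1, e=sp−y=1; I=1, D=e−e_prev=1; u=1·1+3/2·1+5/4·1=3.75; next y=3/10·0+1/2·3.75=1.875
n=1: y=1.875, sp=-3, e=sp−y=-4.875; I=-3.875, D=e−e_prev=-5.875; u=1·(-4.875)+3/2·(-3.875)+5/4·(-5.875)=-18.03125; next y=3/10·1.875+1/2·(-18.03125)=-8.453125
n=2: y=-8.453125, sp=-3, e=sp−y=5.453125; I=1.578125, D=e−e_prev=10.328125; u=1·5.453125+3/2·1.578125+5/4·10.328125≈20.730469; next y=3/10·(-8.453125)+1/2·20.730469≈7.829297
n=3: y≈7.829297, sp=-3, e=sp−y≈-10.829297; I≈-9.251172, D=e−e_prev≈-16.282422; u=1·(-10.829297)+3/2·(-9.251172)+5/4·(-16.282422)≈-45.059082; next y=3/10·7.829297+1/2·(-45.059082)≈-20.180752
n=4: y≈-20.180752, sp=-3, e=sp−y≈17.180752; I≈7.929580, D=e−e_prev≈28.010049; u=1·17.180752+3/2·7.929580+5/4·28.010049≈64.087683; next y=3/10·(-20.180752)+1/2·64.087683≈25.989616
n=5: y≈25.989616, sp=-3, e=sp−y≈-28.989616; I≈-21.060036, D=e−e_prev≈-46.170368; u=1·(-28.989616)+3/2·(-21.060036)+5/4·(-46.170368)≈-118.292630; next y=3/10·25.989616+1/2·(-118.292630)≈-51.349430
n=6: y≈-51.349430, sp=-3, e=sp−y≈48.349430; I≈27.289394, D=e−e_prev≈77.339046; u=1·48.349430+3/2·27.289394+5/4·77.339046≈185.957329; next y=3/10·(-51.349430)+1/2·185.957329≈77.573835
n=7: y≈77.573835, sp=-3, e=sp−y≈-80.573835; I≈-53.284441, D=e−e_prev≈-128.923265; u=1·(-80.573835)+3/2·(-53.284441)+5/4·(-128.923265)≈-321.654579; next y=3/10·77.573835+1/2·(-321.654579)≈-137.555139
n=8: y≈-137.555139, sp=-3, e=sp−y≈134.555139; I≈81.270698, D=e−e_prev≈215.128974; u=1·134.555139+3/2·81.270698+5/4·215.128974≈525.372403; next y=3/10·(-137.555139)+1/2·525.372403≈221.419660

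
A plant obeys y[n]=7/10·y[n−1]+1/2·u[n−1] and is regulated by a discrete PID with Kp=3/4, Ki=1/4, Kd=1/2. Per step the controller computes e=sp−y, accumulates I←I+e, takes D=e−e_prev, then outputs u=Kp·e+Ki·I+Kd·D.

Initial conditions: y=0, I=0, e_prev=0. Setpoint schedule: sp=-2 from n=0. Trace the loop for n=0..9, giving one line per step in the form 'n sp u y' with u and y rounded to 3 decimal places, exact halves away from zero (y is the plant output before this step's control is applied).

(exact arithmetic carried between steps; '≈' marks a value shown rounded to 6 d.p. or computed from one; I and e_prev carry over from the previous line; the table rounds u and y to 3 d.p., halves away from zero)
n=0: y=0, sp=-2, e=sp−y=-2; I=-2, D=e−e_prev=-2; u=3/4·(-2)+1/4·(-2)+1/2·(-2)=-3; next y=7/10·0+1/2·(-3)=-1.5
n=1: y=-1.5, sp=-2, e=sp−y=-0.5; I=-2.5, D=e−e_prev=1.5; u=3/4·(-0.5)+1/4·(-2.5)+1/2·1.5=-0.25; next y=7/10·(-1.5)+1/2·(-0.25)=-1.175
n=2: y=-1.175, sp=-2, e=sp−y=-0.825; I=-3.325, D=e−e_prev=-0.325; u=3/4·(-0.825)+1/4·(-3.325)+1/2·(-0.325)=-1.6125; next y=7/10·(-1.175)+1/2·(-1.6125)=-1.62875
n=3: y=-1.62875, sp=-2, e=sp−y=-0.37125; I=-3.69625, D=e−e_prev=0.45375; u=3/4·(-0.37125)+1/4·(-3.69625)+1/2·0.45375=-0.975625; next y=7/10·(-1.62875)+1/2·(-0.975625)≈-1.627938
n=4: y≈-1.627938, sp=-2, e=sp−y≈-0.372063; I≈-4.068313, D=e−e_prev≈-0.000813; u=3/4·(-0.372063)+1/4·(-4.068313)+1/2·(-0.000813)≈-1.296531; next y=7/10·(-1.627938)+1/2·(-1.296531)≈-1.787822
n=5: y≈-1.787822, sp=-2, e=sp−y≈-0.212178; I≈-4.280491, D=e−e_prev≈0.159884; u=3/4·(-0.212178)+1/4·(-4.280491)+1/2·0.159884≈-1.149314; next y=7/10·(-1.787822)+1/2·(-1.149314)≈-1.826132
n=6: y≈-1.826132, sp=-2, e=sp−y≈-0.173868; I≈-4.454358, D=e−e_prev≈0.038310; u=3/4·(-0.173868)+1/4·(-4.454358)+1/2·0.038310≈-1.224835; next y=7/10·(-1.826132)+1/2·(-1.224835)≈-1.890710
n=7: y≈-1.890710, sp=-2, e=sp−y≈-0.109290; I≈-4.563648, D=e−e_prev≈0.064578; u=3/4·(-0.109290)+1/4·(-4.563648)+1/2·0.064578≈-1.190590; next y=7/10·(-1.890710)+1/2·(-1.190590)≈-1.918792
n=8: y≈-1.918792, sp=-2, e=sp−y≈-0.081208; I≈-4.644856, D=e−e_prev≈0.028082; u=3/4·(-0.081208)+1/4·(-4.644856)+1/2·0.028082≈-1.208079; next y=7/10·(-1.918792)+1/2·(-1.208079)≈-1.947194
n=9: y≈-1.947194, sp=-2, e=sp−y≈-0.052806; I≈-4.697662, D=e−e_prev≈0.028402; u=3/4·(-0.052806)+1/4·(-4.697662)+1/2·0.028402≈-1.199819; next y=7/10·(-1.947194)+1/2·(-1.199819)≈-1.962945

0 -2 -3.000 0.000
1 -2 -0.250 -1.500
2 -2 -1.613 -1.175
3 -2 -0.976 -1.629
4 -2 -1.297 -1.628
5 -2 -1.149 -1.788
6 -2 -1.225 -1.826
7 -2 -1.191 -1.891
8 -2 -1.208 -1.919
9 -2 -1.200 -1.947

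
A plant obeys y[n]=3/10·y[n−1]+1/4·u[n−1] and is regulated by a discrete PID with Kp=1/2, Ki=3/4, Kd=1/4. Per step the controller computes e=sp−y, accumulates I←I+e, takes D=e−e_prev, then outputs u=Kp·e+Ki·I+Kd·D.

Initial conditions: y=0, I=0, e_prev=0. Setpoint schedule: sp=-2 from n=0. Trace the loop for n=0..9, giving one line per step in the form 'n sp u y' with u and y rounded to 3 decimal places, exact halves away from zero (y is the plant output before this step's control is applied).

0 -2 -3.000 0.000
1 -2 -2.875 -0.750
2 -2 -3.709 -0.944
3 -2 -4.150 -1.210
4 -2 -4.524 -1.401
5 -2 -4.795 -1.551
6 -2 -5.000 -1.664
7 -2 -5.152 -1.749
8 -2 -5.266 -1.813
9 -2 -5.351 -1.860

(exact arithmetic carried between steps; '≈' marks a value shown rounded to 6 d.p. or computed from one; I and e_prev carry over from the previous line; the table rounds u and y to 3 d.p., halves away from zero)
n=0: y=0, sp=-2, e=sp−y=-2; I=-2, D=e−e_prev=-2; u=1/2·(-2)+3/4·(-2)+1/4·(-2)=-3; next y=3/10·0+1/4·(-3)=-0.75
n=1: y=-0.75, sp=-2, e=sp−y=-1.25; I=-3.25, D=e−e_prev=0.75; u=1/2·(-1.25)+3/4·(-3.25)+1/4·0.75=-2.875; next y=3/10·(-0.75)+1/4·(-2.875)=-0.94375
n=2: y=-0.94375, sp=-2, e=sp−y=-1.05625; I=-4.30625, D=e−e_prev=0.19375; u=1/2·(-1.05625)+3/4·(-4.30625)+1/4·0.19375=-3.709375; next y=3/10·(-0.94375)+1/4·(-3.709375)≈-1.210469
n=3: y≈-1.210469, sp=-2, e=sp−y≈-0.789531; I≈-5.095781, D=e−e_prev≈0.266719; u=1/2·(-0.789531)+3/4·(-5.095781)+1/4·0.266719≈-4.149922; next y=3/10·(-1.210469)+1/4·(-4.149922)≈-1.400621
n=4: y≈-1.400621, sp=-2, e=sp−y≈-0.599379; I≈-5.695160, D=e−e_prev≈0.190152; u=1/2·(-0.599379)+3/4·(-5.695160)+1/4·0.190152≈-4.523521; next y=3/10·(-1.400621)+1/4·(-4.523521)≈-1.551067
n=5: y≈-1.551067, sp=-2, e=sp−y≈-0.448933; I≈-6.144093, D=e−e_prev≈0.150446; u=1/2·(-0.448933)+3/4·(-6.144093)+1/4·0.150446≈-4.794925; next y=3/10·(-1.551067)+1/4·(-4.794925)≈-1.664051
n=6: y≈-1.664051, sp=-2, e=sp−y≈-0.335949; I≈-6.480042, D=e−e_prev≈0.112985; u=1/2·(-0.335949)+3/4·(-6.480042)+1/4·0.112985≈-4.999760; next y=3/10·(-1.664051)+1/4·(-4.999760)≈-1.749155
n=7: y≈-1.749155, sp=-2, e=sp−y≈-0.250845; I≈-6.730887, D=e−e_prev≈0.085104; u=1/2·(-0.250845)+3/4·(-6.730887)+1/4·0.085104≈-5.152311; next y=3/10·(-1.749155)+1/4·(-5.152311)≈-1.812824
n=8: y≈-1.812824, sp=-2, e=sp−y≈-0.187176; I≈-6.918062, D=e−e_prev≈0.063669; u=1/2·(-0.187176)+3/4·(-6.918062)+1/4·0.063669≈-5.266217; next y=3/10·(-1.812824)+1/4·(-5.266217)≈-1.860402
n=9: y≈-1.860402, sp=-2, e=sp−y≈-0.139598; I≈-7.057661, D=e−e_prev≈0.047577; u=1/2·(-0.139598)+3/4·(-7.057661)+1/4·0.047577≈-5.351150; next y=3/10·(-1.860402)+1/4·(-5.351150)≈-1.895908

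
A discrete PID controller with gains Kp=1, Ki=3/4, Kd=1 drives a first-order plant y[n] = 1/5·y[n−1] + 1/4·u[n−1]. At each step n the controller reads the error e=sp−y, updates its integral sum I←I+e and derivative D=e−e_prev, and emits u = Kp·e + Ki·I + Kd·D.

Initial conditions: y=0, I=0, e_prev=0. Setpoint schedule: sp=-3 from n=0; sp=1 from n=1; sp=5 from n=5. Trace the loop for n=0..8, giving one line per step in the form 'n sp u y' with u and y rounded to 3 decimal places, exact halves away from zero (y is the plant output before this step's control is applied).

(exact arithmetic carried between steps; '≈' marks a value shown rounded to 6 d.p. or computed from one; I and e_prev carry over from the previous line; the table rounds u and y to 3 d.p., halves away from zero)
n=0: y=0, sp=-3, e=sp−y=-3; I=-3, D=e−e_prev=-3; u=1·(-3)+3/4·(-3)+1·(-3)=-8.25; next y=1/5·0+1/4·(-8.25)=-2.0625
n=1: y=-2.0625, sp=1, e=sp−y=3.0625; I=0.0625, D=e−e_prev=6.0625; u=1·3.0625+3/4·0.0625+1·6.0625=9.171875; next y=1/5·(-2.0625)+1/4·9.171875≈1.880469
n=2: y≈1.880469, sp=1, e=sp−y≈-0.880469; I≈-0.817969, D=e−e_prev≈-3.942969; u=1·(-0.880469)+3/4·(-0.817969)+1·(-3.942969)≈-5.436914; next y=1/5·1.880469+1/4·(-5.436914)≈-0.983135
n=3: y≈-0.983135, sp=1, e=sp−y≈1.983135; I≈1.165166, D=e−e_prev≈2.863604; u=1·1.983135+3/4·1.165166+1·2.863604≈5.720613; next y=1/5·(-0.983135)+1/4·5.720613≈1.233526
n=4: y≈1.233526, sp=1, e=sp−y≈-0.233526; I≈0.931640, D=e−e_prev≈-2.216661; u=1·(-0.233526)+3/4·0.931640+1·(-2.216661)≈-1.751457; next y=1/5·1.233526+1/4·(-1.751457)≈-0.191159
n=5: y≈-0.191159, sp=5, e=sp−y≈5.191159; I≈6.122799, D=e−e_prev≈5.424685; u=1·5.191159+3/4·6.122799+1·5.424685≈15.207944; next y=1/5·(-0.191159)+1/4·15.207944≈3.763754
n=6: y≈3.763754, sp=5, e=sp−y≈1.236246; I≈7.359045, D=e−e_prev≈-3.954913; u=1·1.236246+3/4·7.359045+1·(-3.954913)≈2.800616; next y=1/5·3.763754+1/4·2.800616≈1.452905
n=7: y≈1.452905, sp=5, e=sp−y≈3.547095; I≈10.906140, D=e−e_prev≈2.310849; u=1·3.547095+3/4·10.906140+1·2.310849≈14.037549; next y=1/5·1.452905+1/4·14.037549≈3.799968
n=8: y≈3.799968, sp=5, e=sp−y≈1.200032; I≈12.106172, D=e−e_prev≈-2.347063; u=1·1.200032+3/4·12.106172+1·(-2.347063)≈7.932597; next y=1/5·3.799968+1/4·7.932597≈2.743143

0 -3 -8.250 0.000
1 1 9.172 -2.063
2 1 -5.437 1.880
3 1 5.721 -0.983
4 1 -1.751 1.234
5 5 15.208 -0.191
6 5 2.801 3.764
7 5 14.038 1.453
8 5 7.933 3.800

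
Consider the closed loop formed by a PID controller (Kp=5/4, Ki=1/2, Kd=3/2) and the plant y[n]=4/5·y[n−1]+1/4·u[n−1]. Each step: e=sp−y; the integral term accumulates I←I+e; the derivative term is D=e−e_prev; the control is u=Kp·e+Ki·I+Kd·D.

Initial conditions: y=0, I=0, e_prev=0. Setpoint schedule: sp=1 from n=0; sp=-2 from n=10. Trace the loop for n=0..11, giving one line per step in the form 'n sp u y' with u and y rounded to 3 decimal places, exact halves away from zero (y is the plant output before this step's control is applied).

(exact arithmetic carried between steps; '≈' marks a value shown rounded to 6 d.p. or computed from one; I and e_prev carry over from the previous line; the table rounds u and y to 3 d.p., halves away from zero)
n=0: y=0, sp=1, e=sp−y=1; I=1, D=e−e_prev=1; u=5/4·1+1/2·1+3/2·1=3.25; next y=4/5·0+1/4·3.25=0.8125
n=1: y=0.8125, sp=1, e=sp−y=0.1875; I=1.1875, D=e−e_prev=-0.8125; u=5/4·0.1875+1/2·1.1875+3/2·(-0.8125)=-0.390625; next y=4/5·0.8125+1/4·(-0.390625)≈0.552344
n=2: y≈0.552344, sp=1, e=sp−y≈0.447656; I≈1.635156, D=e−e_prev≈0.260156; u=5/4·0.447656+1/2·1.635156+3/2·0.260156≈1.767383; next y=4/5·0.552344+1/4·1.767383≈0.883721
n=3: y≈0.883721, sp=1, e=sp−y≈0.116279; I≈1.751436, D=e−e_prev≈-0.331377; u=5/4·0.116279+1/2·1.751436+3/2·(-0.331377)≈0.524001; next y=4/5·0.883721+1/4·0.524001≈0.837977
n=4: y≈0.837977, sp=1, e=sp−y≈0.162023; I≈1.913459, D=e−e_prev≈0.045744; u=5/4·0.162023+1/2·1.913459+3/2·0.045744≈1.227874; next y=4/5·0.837977+1/4·1.227874≈0.977350
n=5: y≈0.977350, sp=1, e=sp−y≈0.022650; I≈1.936109, D=e−e_prev≈-0.139373; u=5/4·0.022650+1/2·1.936109+3/2·(-0.139373)≈0.787307; next y=4/5·0.977350+1/4·0.787307≈0.978707
n=6: y≈0.978707, sp=1, e=sp−y≈0.021293; I≈1.957402, D=e−e_prev≈-0.001357; u=5/4·0.021293+1/2·1.957402+3/2·(-0.001357)≈1.003282; next y=4/5·0.978707+1/4·1.003282≈1.033786
n=7: y≈1.033786, sp=1, e=sp−y≈-0.033786; I≈1.923616, D=e−e_prev≈-0.055079; u=5/4·(-0.033786)+1/2·1.923616+3/2·(-0.055079)≈0.836957; next y=4/5·1.033786+1/4·0.836957≈1.036268
n=8: y≈1.036268, sp=1, e=sp−y≈-0.036268; I≈1.887348, D=e−e_prev≈-0.002482; u=5/4·(-0.036268)+1/2·1.887348+3/2·(-0.002482)≈0.894616; next y=4/5·1.036268+1/4·0.894616≈1.052668
n=9: y≈1.052668, sp=1, e=sp−y≈-0.052668; I≈1.834680, D=e−e_prev≈-0.016400; u=5/4·(-0.052668)+1/2·1.834680+3/2·(-0.016400)≈0.826904; next y=4/5·1.052668+1/4·0.826904≈1.048861
n=10: y≈1.048861, sp=-2, e=sp−y≈-3.048861; I≈-1.214181, D=e−e_prev≈-2.996192; u=5/4·(-3.048861)+1/2·(-1.214181)+3/2·(-2.996192)≈-8.912455; next y=4/5·1.048861+1/4·(-8.912455)≈-1.389025
n=11: y≈-1.389025, sp=-2, e=sp−y≈-0.610975; I≈-1.825156, D=e−e_prev≈2.437886; u=5/4·(-0.610975)+1/2·(-1.825156)+3/2·2.437886≈1.980532; next y=4/5·(-1.389025)+1/4·1.980532≈-0.616087

0 1 3.250 0.000
1 1 -0.391 0.813
2 1 1.767 0.552
3 1 0.524 0.884
4 1 1.228 0.838
5 1 0.787 0.977
6 1 1.003 0.979
7 1 0.837 1.034
8 1 0.895 1.036
9 1 0.827 1.053
10 -2 -8.912 1.049
11 -2 1.981 -1.389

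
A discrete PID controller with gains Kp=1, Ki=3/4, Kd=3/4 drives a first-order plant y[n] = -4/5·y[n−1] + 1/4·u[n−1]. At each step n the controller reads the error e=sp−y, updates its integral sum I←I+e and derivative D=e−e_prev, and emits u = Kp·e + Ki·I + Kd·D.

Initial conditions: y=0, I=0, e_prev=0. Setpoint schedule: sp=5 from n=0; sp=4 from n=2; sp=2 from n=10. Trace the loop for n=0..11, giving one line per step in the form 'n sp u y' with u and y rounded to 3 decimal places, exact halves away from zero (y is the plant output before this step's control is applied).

0 5 12.500 0.000
1 5 4.688 3.125
2 4 17.070 -1.328
3 4 1.831 5.330
4 4 28.668 -3.806
5 4 -7.375 10.212
6 4 49.043 -10.013
7 4 -31.329 20.272
8 4 89.984 -24.049
9 4 -86.682 41.736
10 2 171.341 -55.059
11 2 -211.814 86.883

(exact arithmetic carried between steps; '≈' marks a value shown rounded to 6 d.p. or computed from one; I and e_prev carry over from the previous line; the table rounds u and y to 3 d.p., halves away from zero)
n=0: y=0, sp=5, e=sp−y=5; I=5, D=e−e_prev=5; u=1·5+3/4·5+3/4·5=12.5; next y=-4/5·0+1/4·12.5=3.125
n=1: y=3.125, sp=5, e=sp−y=1.875; I=6.875, D=e−e_prev=-3.125; u=1·1.875+3/4·6.875+3/4·(-3.125)=4.6875; next y=-4/5·3.125+1/4·4.6875=-1.328125
n=2: y=-1.328125, sp=4, e=sp−y=5.328125; I=12.203125, D=e−e_prev=3.453125; u=1·5.328125+3/4·12.203125+3/4·3.453125≈17.070313; next y=-4/5·(-1.328125)+1/4·17.070313≈5.330078
n=3: y≈5.330078, sp=4, e=sp−y≈-1.330078; I≈10.873047, D=e−e_prev≈-6.658203; u=1·(-1.330078)+3/4·10.873047+3/4·(-6.658203)≈1.831055; next y=-4/5·5.330078+1/4·1.831055≈-3.806299
n=4: y≈-3.806299, sp=4, e=sp−y≈7.806299; I≈18.679346, D=e−e_prev≈9.136377; u=1·7.806299+3/4·18.679346+3/4·9.136377≈28.668091; next y=-4/5·(-3.806299)+1/4·28.668091≈10.212062
n=5: y≈10.212062, sp=4, e=sp−y≈-6.212062; I≈12.467284, D=e−e_prev≈-14.018361; u=1·(-6.212062)+3/4·12.467284+3/4·(-14.018361)≈-7.375369; next y=-4/5·10.212062+1/4·(-7.375369)≈-10.013492
n=6: y≈-10.013492, sp=4, e=sp−y≈14.013492; I≈26.480776, D=e−e_prev≈20.225553; u=1·14.013492+3/4·26.480776+3/4·20.225553≈49.043239; next y=-4/5·(-10.013492)+1/4·49.043239≈20.271603
n=7: y≈20.271603, sp=4, e=sp−y≈-16.271603; I≈10.209173, D=e−e_prev≈-30.285095; u=1·(-16.271603)+3/4·10.209173+3/4·(-30.285095)≈-31.328545; next y=-4/5·20.271603+1/4·(-31.328545)≈-24.049419
n=8: y≈-24.049419, sp=4, e=sp−y≈28.049419; I≈38.258591, D=e−e_prev≈44.321022; u=1·28.049419+3/4·38.258591+3/4·44.321022≈89.984128; next y=-4/5·(-24.049419)+1/4·89.984128≈41.735567
n=9: y≈41.735567, sp=4, e=sp−y≈-37.735567; I≈0.523024, D=e−e_prev≈-65.784986; u=1·(-37.735567)+3/4·0.523024+3/4·(-65.784986)≈-86.682038; next y=-4/5·41.735567+1/4·(-86.682038)≈-55.058963
n=10: y≈-55.058963, sp=2, e=sp−y≈57.058963; I≈57.581987, D=e−e_prev≈94.794530; u=1·57.058963+3/4·57.581987+3/4·94.794530≈171.341351; next y=-4/5·(-55.058963)+1/4·171.341351≈86.882508
n=11: y≈86.882508, sp=2, e=sp−y≈-84.882508; I≈-27.300521, D=e−e_prev≈-141.941471; u=1·(-84.882508)+3/4·(-27.300521)+3/4·(-141.941471)≈-211.814002; next y=-4/5·86.882508+1/4·(-211.814002)≈-122.459507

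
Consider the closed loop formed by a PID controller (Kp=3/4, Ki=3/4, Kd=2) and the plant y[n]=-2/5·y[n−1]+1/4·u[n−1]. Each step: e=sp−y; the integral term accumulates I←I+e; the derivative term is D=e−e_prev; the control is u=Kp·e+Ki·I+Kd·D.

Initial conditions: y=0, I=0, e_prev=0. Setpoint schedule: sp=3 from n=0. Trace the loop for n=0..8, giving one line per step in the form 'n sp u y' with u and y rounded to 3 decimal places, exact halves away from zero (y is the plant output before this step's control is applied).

(exact arithmetic carried between steps; '≈' marks a value shown rounded to 6 d.p. or computed from one; I and e_prev carry over from the previous line; the table rounds u and y to 3 d.p., halves away from zero)
n=0: y=0, sp=3, e=sp−y=3; I=3, D=e−e_prev=3; u=3/4·3+3/4·3+2·3=10.5; next y=-2/5·0+1/4·10.5=2.625
n=1: y=2.625, sp=3, e=sp−y=0.375; I=3.375, D=e−e_prev=-2.625; u=3/4·0.375+3/4·3.375+2·(-2.625)=-2.4375; next y=-2/5·2.625+1/4·(-2.4375)=-1.659375
n=2: y=-1.659375, sp=3, e=sp−y=4.659375; I=8.034375, D=e−e_prev=4.284375; u=3/4·4.659375+3/4·8.034375+2·4.284375≈18.089063; next y=-2/5·(-1.659375)+1/4·18.089063≈5.186016
n=3: y≈5.186016, sp=3, e=sp−y≈-2.186016; I≈5.848359, D=e−e_prev≈-6.845391; u=3/4·(-2.186016)+3/4·5.848359+2·(-6.845391)≈-10.944023; next y=-2/5·5.186016+1/4·(-10.944023)≈-4.810412
n=4: y≈-4.810412, sp=3, e=sp−y≈7.810412; I≈13.658771, D=e−e_prev≈9.996428; u=3/4·7.810412+3/4·13.658771+2·9.996428≈36.094743; next y=-2/5·(-4.810412)+1/4·36.094743≈10.947851
n=5: y≈10.947851, sp=3, e=sp−y≈-7.947851; I≈5.710921, D=e−e_prev≈-15.758263; u=3/4·(-7.947851)+3/4·5.710921+2·(-15.758263)≈-33.194223; next y=-2/5·10.947851+1/4·(-33.194223)≈-12.677696
n=6: y≈-12.677696, sp=3, e=sp−y≈15.677696; I≈21.388617, D=e−e_prev≈23.625547; u=3/4·15.677696+3/4·21.388617+2·23.625547≈75.050828; next y=-2/5·(-12.677696)+1/4·75.050828≈23.833785
n=7: y≈23.833785, sp=3, e=sp−y≈-20.833785; I≈0.554831, D=e−e_prev≈-36.511481; u=3/4·(-20.833785)+3/4·0.554831+2·(-36.511481)≈-88.232178; next y=-2/5·23.833785+1/4·(-88.232178)≈-31.591559
n=8: y≈-31.591559, sp=3, e=sp−y≈34.591559; I≈35.146390, D=e−e_prev≈55.425344; u=3/4·34.591559+3/4·35.146390+2·55.425344≈163.154149; next y=-2/5·(-31.591559)+1/4·163.154149≈53.425161

0 3 10.500 0.000
1 3 -2.438 2.625
2 3 18.089 -1.659
3 3 -10.944 5.186
4 3 36.095 -4.810
5 3 -33.194 10.948
6 3 75.051 -12.678
7 3 -88.232 23.834
8 3 163.154 -31.592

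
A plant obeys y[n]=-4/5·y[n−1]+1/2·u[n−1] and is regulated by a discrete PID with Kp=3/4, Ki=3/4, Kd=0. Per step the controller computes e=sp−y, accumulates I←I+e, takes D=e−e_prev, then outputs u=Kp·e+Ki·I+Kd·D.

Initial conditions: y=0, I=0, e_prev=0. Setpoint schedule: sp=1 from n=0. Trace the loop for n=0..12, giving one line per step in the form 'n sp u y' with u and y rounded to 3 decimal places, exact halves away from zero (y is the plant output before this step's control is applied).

0 1 1.500 0.000
1 1 1.125 0.750
2 1 2.494 -0.038
3 1 1.300 1.277
4 1 3.565 -0.371
5 1 0.917 2.080
6 1 5.034 -1.205
7 1 -0.341 3.481
8 1 7.453 -2.956
9 1 -3.150 6.091
10 1 11.840 -6.448
11 1 -8.864 11.079
12 1 20.137 -13.295

(exact arithmetic carried between steps; '≈' marks a value shown rounded to 6 d.p. or computed from one; I and e_prev carry over from the previous line; the table rounds u and y to 3 d.p., halves away from zero)
n=0: y=0, sp=1, e=sp−y=1; I=1, D=e−e_prev=1; u=3/4·1+3/4·1+0·1=1.5; next y=-4/5·0+1/2·1.5=0.75
n=1: y=0.75, sp=1, e=sp−y=0.25; I=1.25, D=e−e_prev=-0.75; u=3/4·0.25+3/4·1.25+0·(-0.75)=1.125; next y=-4/5·0.75+1/2·1.125=-0.0375
n=2: y=-0.0375, sp=1, e=sp−y=1.0375; I=2.2875, D=e−e_prev=0.7875; u=3/4·1.0375+3/4·2.2875+0·0.7875=2.49375; next y=-4/5·(-0.0375)+1/2·2.49375=1.276875
n=3: y=1.276875, sp=1, e=sp−y=-0.276875; I=2.010625, D=e−e_prev=-1.314375; u=3/4·(-0.276875)+3/4·2.010625+0·(-1.314375)≈1.300313; next y=-4/5·1.276875+1/2·1.300313≈-0.371344
n=4: y≈-0.371344, sp=1, e=sp−y≈1.371344; I≈3.381969, D=e−e_prev≈1.648219; u=3/4·1.371344+3/4·3.381969+0·1.648219≈3.564984; next y=-4/5·(-0.371344)+1/2·3.564984≈2.079567
n=5: y≈2.079567, sp=1, e=sp−y≈-1.079567; I≈2.302402, D=e−e_prev≈-2.450911; u=3/4·(-1.079567)+3/4·2.302402+0·(-2.450911)≈0.917126; next y=-4/5·2.079567+1/2·0.917126≈-1.205091
n=6: y≈-1.205091, sp=1, e=sp−y≈2.205091; I≈4.507492, D=e−e_prev≈3.284658; u=3/4·2.205091+3/4·4.507492+0·3.284658≈5.034437; next y=-4/5·(-1.205091)+1/2·5.034437≈3.481291
n=7: y≈3.481291, sp=1, e=sp−y≈-2.481291; I≈2.026201, D=e−e_prev≈-4.686382; u=3/4·(-2.481291)+3/4·2.026201+0·(-4.686382)≈-0.341318; next y=-4/5·3.481291+1/2·(-0.341318)≈-2.955692
n=8: y≈-2.955692, sp=1, e=sp−y≈3.955692; I≈5.981893, D=e−e_prev≈6.436983; u=3/4·3.955692+3/4·5.981893+0·6.436983≈7.453189; next y=-4/5·(-2.955692)+1/2·7.453189≈6.091148
n=9: y≈6.091148, sp=1, e=sp−y≈-5.091148; I≈0.890745, D=e−e_prev≈-9.046840; u=3/4·(-5.091148)+3/4·0.890745+0·(-9.046840)≈-3.150302; next y=-4/5·6.091148+1/2·(-3.150302)≈-6.448070
n=10: y≈-6.448070, sp=1, e=sp−y≈7.448070; I≈8.338815, D=e−e_prev≈12.539218; u=3/4·7.448070+3/4·8.338815+0·12.539218≈11.840163; next y=-4/5·(-6.448070)+1/2·11.840163≈11.078537
n=11: y≈11.078537, sp=1, e=sp−y≈-10.078537; I≈-1.739723, D=e−e_prev≈-17.526607; u=3/4·(-10.078537)+3/4·(-1.739723)+0·(-17.526607)≈-8.863695; next y=-4/5·11.078537+1/2·(-8.863695)≈-13.294677
n=12: y≈-13.294677, sp=1, e=sp−y≈14.294677; I≈12.554955, D=e−e_prev≈24.373214; u=3/4·14.294677+3/4·12.554955+0·24.373214≈20.137224; next y=-4/5·(-13.294677)+1/2·20.137224≈20.704354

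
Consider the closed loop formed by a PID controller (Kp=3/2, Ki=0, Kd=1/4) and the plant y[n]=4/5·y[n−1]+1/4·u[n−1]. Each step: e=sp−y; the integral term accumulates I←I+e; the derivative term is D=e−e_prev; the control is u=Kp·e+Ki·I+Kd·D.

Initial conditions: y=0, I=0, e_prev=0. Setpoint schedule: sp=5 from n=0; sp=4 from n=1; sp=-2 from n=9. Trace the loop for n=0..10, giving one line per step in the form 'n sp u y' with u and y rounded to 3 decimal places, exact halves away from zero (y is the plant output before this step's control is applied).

(exact arithmetic carried between steps; '≈' marks a value shown rounded to 6 d.p. or computed from one; I and e_prev carry over from the previous line; the table rounds u and y to 3 d.p., halves away from zero)
n=0: y=0, sp=5, e=sp−y=5; I=5, D=e−e_prev=5; u=3/2·5+0·5+1/4·5=8.75; next y=4/5·0+1/4·8.75=2.1875
n=1: y=2.1875, sp=4, e=sp−y=1.8125; I=6.8125, D=e−e_prev=-3.1875; u=3/2·1.8125+0·6.8125+1/4·(-3.1875)=1.921875; next y=4/5·2.1875+1/4·1.921875≈2.230469
n=2: y≈2.230469, sp=4, e=sp−y≈1.769531; I≈8.582031, D=e−e_prev≈-0.042969; u=3/2·1.769531+0·8.582031+1/4·(-0.042969)≈2.643555; next y=4/5·2.230469+1/4·2.643555≈2.445264
n=3: y≈2.445264, sp=4, e=sp−y≈1.554736; I≈10.136768, D=e−e_prev≈-0.214795; u=3/2·1.554736+0·10.136768+1/4·(-0.214795)≈2.278406; next y=4/5·2.445264+1/4·2.278406≈2.525812
n=4: y≈2.525812, sp=4, e=sp−y≈1.474188; I≈11.610955, D=e−e_prev≈-0.080549; u=3/2·1.474188+0·11.610955+1/4·(-0.080549)≈2.191144; next y=4/5·2.525812+1/4·2.191144≈2.568436
n=5: y≈2.568436, sp=4, e=sp−y≈1.431564; I≈13.042519, D=e−e_prev≈-0.042624; u=3/2·1.431564+0·13.042519+1/4·(-0.042624)≈2.136690; next y=4/5·2.568436+1/4·2.136690≈2.588921
n=6: y≈2.588921, sp=4, e=sp−y≈1.411079; I≈14.453598, D=e−e_prev≈-0.020485; u=3/2·1.411079+0·14.453598+1/4·(-0.020485)≈2.111497; next y=4/5·2.588921+1/4·2.111497≈2.599011
n=7: y≈2.599011, sp=4, e=sp−y≈1.400989; I≈15.854587, D=e−e_prev≈-0.010090; u=3/2·1.400989+0·15.854587+1/4·(-0.010090)≈2.098961; next y=4/5·2.599011+1/4·2.098961≈2.603949
n=8: y≈2.603949, sp=4, e=sp−y≈1.396051; I≈17.250638, D=e−e_prev≈-0.004938; u=3/2·1.396051+0·17.250638+1/4·(-0.004938)≈2.092842; next y=4/5·2.603949+1/4·2.092842≈2.606370
n=9: y≈2.606370, sp=-2, e=sp−y≈-4.606370; I≈12.644268, D=e−e_prev≈-6.002421; u=3/2·(-4.606370)+0·12.644268+1/4·(-6.002421)≈-8.410160; next y=4/5·2.606370+1/4·(-8.410160)≈-0.017444
n=10: y≈-0.017444, sp=-2, e=sp−y≈-1.982556; I≈10.661712, D=e−e_prev≈2.623814; u=3/2·(-1.982556)+0·10.661712+1/4·2.623814≈-2.317880; next y=4/5·(-0.017444)+1/4·(-2.317880)≈-0.593425

0 5 8.750 0.000
1 4 1.922 2.188
2 4 2.644 2.230
3 4 2.278 2.445
4 4 2.191 2.526
5 4 2.137 2.568
6 4 2.111 2.589
7 4 2.099 2.599
8 4 2.093 2.604
9 -2 -8.410 2.606
10 -2 -2.318 -0.017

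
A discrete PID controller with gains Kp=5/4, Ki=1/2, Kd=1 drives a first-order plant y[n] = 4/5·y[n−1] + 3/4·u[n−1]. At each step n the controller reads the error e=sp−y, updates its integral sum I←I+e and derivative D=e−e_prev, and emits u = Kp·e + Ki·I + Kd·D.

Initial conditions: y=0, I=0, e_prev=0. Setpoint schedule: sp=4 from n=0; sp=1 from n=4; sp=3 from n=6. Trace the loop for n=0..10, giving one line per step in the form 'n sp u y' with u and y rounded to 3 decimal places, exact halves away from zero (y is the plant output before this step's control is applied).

0 4 11.000 0.000
1 4 -13.688 8.250
2 4 25.205 -3.666
3 4 -36.880 15.972
4 1 53.371 -14.883
5 1 -84.804 28.122
6 3 140.515 -41.106
7 3 -221.080 72.502
8 3 353.630 -107.809
9 3 -559.933 178.976
10 3 892.163 -276.769

(exact arithmetic carried between steps; '≈' marks a value shown rounded to 6 d.p. or computed from one; I and e_prev carry over from the previous line; the table rounds u and y to 3 d.p., halves away from zero)
n=0: y=0, sp=4, e=sp−y=4; I=4, D=e−e_prev=4; u=5/4·4+1/2·4+1·4=11; next y=4/5·0+3/4·11=8.25
n=1: y=8.25, sp=4, e=sp−y=-4.25; I=-0.25, D=e−e_prev=-8.25; u=5/4·(-4.25)+1/2·(-0.25)+1·(-8.25)=-13.6875; next y=4/5·8.25+3/4·(-13.6875)=-3.665625
n=2: y=-3.665625, sp=4, e=sp−y=7.665625; I=7.415625, D=e−e_prev=11.915625; u=5/4·7.665625+1/2·7.415625+1·11.915625≈25.205469; next y=4/5·(-3.665625)+3/4·25.205469≈15.971602
n=3: y≈15.971602, sp=4, e=sp−y≈-11.971602; I≈-4.555977, D=e−e_prev≈-19.637227; u=5/4·(-11.971602)+1/2·(-4.555977)+1·(-19.637227)≈-36.879717; next y=4/5·15.971602+3/4·(-36.879717)≈-14.882506
n=4: y≈-14.882506, sp=1, e=sp−y≈15.882506; I≈11.326530, D=e−e_prev≈27.854108; u=5/4·15.882506+1/2·11.326530+1·27.854108≈53.370506; next y=4/5·(-14.882506)+3/4·53.370506≈28.121874
n=5: y≈28.121874, sp=1, e=sp−y≈-27.121874; I≈-15.795344, D=e−e_prev≈-43.004381; u=5/4·(-27.121874)+1/2·(-15.795344)+1·(-43.004381)≈-84.804396; next y=4/5·28.121874+3/4·(-84.804396)≈-41.105797
n=6: y≈-41.105797, sp=3, e=sp−y≈44.105797; I≈28.310453, D=e−e_prev≈71.227672; u=5/4·44.105797+1/2·28.310453+1·71.227672≈140.515145; next y=4/5·(-41.105797)+3/4·140.515145≈72.501721
n=7: y≈72.501721, sp=3, e=sp−y≈-69.501721; I≈-41.191268, D=e−e_prev≈-113.607518; u=5/4·(-69.501721)+1/2·(-41.191268)+1·(-113.607518)≈-221.080303; next y=4/5·72.501721+3/4·(-221.080303)≈-107.808850
n=8: y≈-107.808850, sp=3, e=sp−y≈110.808850; I≈69.617583, D=e−e_prev≈180.310571; u=5/4·110.808850+1/2·69.617583+1·180.310571≈353.630425; next y=4/5·(-107.808850)+3/4·353.630425≈178.975739
n=9: y≈178.975739, sp=3, e=sp−y≈-175.975739; I≈-106.358156, D=e−e_prev≈-286.784589; u=5/4·(-175.975739)+1/2·(-106.358156)+1·(-286.784589)≈-559.933340; next y=4/5·178.975739+3/4·(-559.933340)≈-276.769414
n=10: y≈-276.769414, sp=3, e=sp−y≈279.769414; I≈173.411258, D=e−e_prev≈455.745153; u=5/4·279.769414+1/2·173.411258+1·455.745153≈892.162550; next y=4/5·(-276.769414)+3/4·892.162550≈447.706381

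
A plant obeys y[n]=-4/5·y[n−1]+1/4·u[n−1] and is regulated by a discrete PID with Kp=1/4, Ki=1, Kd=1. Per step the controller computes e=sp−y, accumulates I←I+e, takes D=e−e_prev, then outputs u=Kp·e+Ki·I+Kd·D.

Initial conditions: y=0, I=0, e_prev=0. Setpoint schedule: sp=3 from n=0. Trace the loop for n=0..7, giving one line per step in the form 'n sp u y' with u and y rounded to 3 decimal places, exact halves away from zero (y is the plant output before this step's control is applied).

0 3 6.750 0.000
1 3 2.953 1.688
2 3 11.126 -0.612
3 3 3.703 3.271
4 3 18.479 -1.691
5 3 0.965 5.973
6 3 29.302 -4.537
7 3 -8.527 10.955

(exact arithmetic carried between steps; '≈' marks a value shown rounded to 6 d.p. or computed from one; I and e_prev carry over from the previous line; the table rounds u and y to 3 d.p., halves away from zero)
n=0: y=0, sp=3, e=sp−y=3; I=3, D=e−e_prev=3; u=1/4·3+1·3+1·3=6.75; next y=-4/5·0+1/4·6.75=1.6875
n=1: y=1.6875, sp=3, e=sp−y=1.3125; I=4.3125, D=e−e_prev=-1.6875; u=1/4·1.3125+1·4.3125+1·(-1.6875)=2.953125; next y=-4/5·1.6875+1/4·2.953125≈-0.611719
n=2: y≈-0.611719, sp=3, e=sp−y≈3.611719; I≈7.924219, D=e−e_prev≈2.299219; u=1/4·3.611719+1·7.924219+1·2.299219≈11.126367; next y=-4/5·(-0.611719)+1/4·11.126367≈3.270967
n=3: y≈3.270967, sp=3, e=sp−y≈-0.270967; I≈7.653252, D=e−e_prev≈-3.882686; u=1/4·(-0.270967)+1·7.653252+1·(-3.882686)≈3.702825; next y=-4/5·3.270967+1/4·3.702825≈-1.691067
n=4: y≈-1.691067, sp=3, e=sp−y≈4.691067; I≈12.344319, D=e−e_prev≈4.962034; u=1/4·4.691067+1·12.344319+1·4.962034≈18.479120; next y=-4/5·(-1.691067)+1/4·18.479120≈5.972634
n=5: y≈5.972634, sp=3, e=sp−y≈-2.972634; I≈9.371685, D=e−e_prev≈-7.663701; u=1/4·(-2.972634)+1·9.371685+1·(-7.663701)≈0.964826; next y=-4/5·5.972634+1/4·0.964826≈-4.536901
n=6: y≈-4.536901, sp=3, e=sp−y≈7.536901; I≈16.908586, D=e−e_prev≈10.509534; u=1/4·7.536901+1·16.908586+1·10.509534≈29.302346; next y=-4/5·(-4.536901)+1/4·29.302346≈10.955107
n=7: y≈10.955107, sp=3, e=sp−y≈-7.955107; I≈8.953479, D=e−e_prev≈-15.492007; u=1/4·(-7.955107)+1·8.953479+1·(-15.492007)≈-8.527305; next y=-4/5·10.955107+1/4·(-8.527305)≈-10.895912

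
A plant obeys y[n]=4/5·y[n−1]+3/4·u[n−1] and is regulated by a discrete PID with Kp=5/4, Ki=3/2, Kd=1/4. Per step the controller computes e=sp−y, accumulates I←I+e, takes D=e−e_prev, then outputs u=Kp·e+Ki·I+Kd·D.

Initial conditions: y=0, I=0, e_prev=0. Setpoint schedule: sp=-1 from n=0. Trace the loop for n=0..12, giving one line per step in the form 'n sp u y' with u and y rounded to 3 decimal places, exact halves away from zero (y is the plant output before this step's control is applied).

(exact arithmetic carried between steps; '≈' marks a value shown rounded to 6 d.p. or computed from one; I and e_prev carry over from the previous line; the table rounds u and y to 3 d.p., halves away from zero)
n=0: y=0, sp=-1, e=sp−y=-1; I=-1, D=e−e_prev=-1; u=5/4·(-1)+3/2·(-1)+1/4·(-1)=-3; next y=4/5·0+3/4·(-3)=-2.25
n=1: y=-2.25, sp=-1, e=sp−y=1.25; I=0.25, D=e−e_prev=2.25; u=5/4·1.25+3/2·0.25+1/4·2.25=2.5; next y=4/5·(-2.25)+3/4·2.5=0.075
n=2: y=0.075, sp=-1, e=sp−y=-1.075; I=-0.825, D=e−e_prev=-2.325; u=5/4·(-1.075)+3/2·(-0.825)+1/4·(-2.325)=-3.1625; next y=4/5·0.075+3/4·(-3.1625)=-2.311875
n=3: y=-2.311875, sp=-1, e=sp−y=1.311875; I=0.486875, D=e−e_prev=2.386875; u=5/4·1.311875+3/2·0.486875+1/4·2.386875=2.966875; next y=4/5·(-2.311875)+3/4·2.966875≈0.375656
n=4: y≈0.375656, sp=-1, e=sp−y≈-1.375656; I≈-0.888781, D=e−e_prev≈-2.687531; u=5/4·(-1.375656)+3/2·(-0.888781)+1/4·(-2.687531)≈-3.724625; next y=4/5·0.375656+3/4·(-3.724625)≈-2.492944
n=5: y≈-2.492944, sp=-1, e=sp−y≈1.492944; I≈0.604163, D=e−e_prev≈2.8686; u=5/4·1.492944+3/2·0.604163+1/4·2.8686≈3.489573; next y=4/5·(-2.492944)+3/4·3.489573≈0.622825
n=6: y≈0.622825, sp=-1, e=sp−y≈-1.622825; I≈-1.018663, D=e−e_prev≈-3.115769; u=5/4·(-1.622825)+3/2·(-1.018663)+1/4·(-3.115769)≈-4.335467; next y=4/5·0.622825+3/4·(-4.335467)≈-2.753341
n=7: y≈-2.753341, sp=-1, e=sp−y≈1.753341; I≈0.734678, D=e−e_prev≈3.376166; u=5/4·1.753341+3/2·0.734678+1/4·3.376166≈4.137734; next y=4/5·(-2.753341)+3/4·4.137734≈0.900628
n=8: y≈0.900628, sp=-1, e=sp−y≈-1.900628; I≈-1.165950, D=e−e_prev≈-3.653969; u=5/4·(-1.900628)+3/2·(-1.165950)+1/4·(-3.653969)≈-5.038202; next y=4/5·0.900628+3/4·(-5.038202)≈-3.058149
n=9: y≈-3.058149, sp=-1, e=sp−y≈2.058149; I≈0.892199, D=e−e_prev≈3.958777; u=5/4·2.058149+3/2·0.892199+1/4·3.958777≈4.900680; next y=4/5·(-3.058149)+3/4·4.900680≈1.228990
n=10: y≈1.228990, sp=-1, e=sp−y≈-2.228990; I≈-1.336791, D=e−e_prev≈-4.287140; u=5/4·(-2.228990)+3/2·(-1.336791)+1/4·(-4.287140)≈-5.863210; next y=4/5·1.228990+3/4·(-5.863210)≈-3.414215
n=11: y≈-3.414215, sp=-1, e=sp−y≈2.414215; I≈1.077424, D=e−e_prev≈4.643205; u=5/4·2.414215+3/2·1.077424+1/4·4.643205≈5.794706; next y=4/5·(-3.414215)+3/4·5.794706≈1.614657
n=12: y≈1.614657, sp=-1, e=sp−y≈-2.614657; I≈-1.537234, D=e−e_prev≈-5.028872; u=5/4·(-2.614657)+3/2·(-1.537234)+1/4·(-5.028872)≈-6.831390; next y=4/5·1.614657+3/4·(-6.831390)≈-3.831817

0 -1 -3.000 0.000
1 -1 2.500 -2.250
2 -1 -3.163 0.075
3 -1 2.967 -2.312
4 -1 -3.725 0.376
5 -1 3.490 -2.493
6 -1 -4.335 0.623
7 -1 4.138 -2.753
8 -1 -5.038 0.901
9 -1 4.901 -3.058
10 -1 -5.863 1.229
11 -1 5.795 -3.414
12 -1 -6.831 1.615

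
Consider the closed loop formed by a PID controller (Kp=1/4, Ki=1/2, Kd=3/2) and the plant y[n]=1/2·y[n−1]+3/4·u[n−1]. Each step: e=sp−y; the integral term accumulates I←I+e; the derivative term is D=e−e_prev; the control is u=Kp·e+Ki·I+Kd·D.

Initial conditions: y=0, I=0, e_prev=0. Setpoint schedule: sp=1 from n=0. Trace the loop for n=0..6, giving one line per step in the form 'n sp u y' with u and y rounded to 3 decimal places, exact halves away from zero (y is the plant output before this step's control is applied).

0 1 2.250 0.000
1 1 -2.547 1.688
2 1 5.837 -1.066
3 1 -8.310 3.844
4 1 15.982 -4.310
5 1 -25.414 9.832
6 1 45.330 -14.145

(exact arithmetic carried between steps; '≈' marks a value shown rounded to 6 d.p. or computed from one; I and e_prev carry over from the previous line; the table rounds u and y to 3 d.p., halves away from zero)
n=0: y=0, sp=1, e=sp−y=1; I=1, D=e−e_prev=1; u=1/4·1+1/2·1+3/2·1=2.25; next y=1/2·0+3/4·2.25=1.6875
n=1: y=1.6875, sp=1, e=sp−y=-0.6875; I=0.3125, D=e−e_prev=-1.6875; u=1/4·(-0.6875)+1/2·0.3125+3/2·(-1.6875)=-2.546875; next y=1/2·1.6875+3/4·(-2.546875)≈-1.066406
n=2: y≈-1.066406, sp=1, e=sp−y≈2.066406; I≈2.378906, D=e−e_prev≈2.753906; u=1/4·2.066406+1/2·2.378906+3/2·2.753906≈5.836914; next y=1/2·(-1.066406)+3/4·5.836914≈3.844482
n=3: y≈3.844482, sp=1, e=sp−y≈-2.844482; I≈-0.465576, D=e−e_prev≈-4.910889; u=1/4·(-2.844482)+1/2·(-0.465576)+3/2·(-4.910889)≈-8.310242; next y=1/2·3.844482+3/4·(-8.310242)≈-4.310440
n=4: y≈-4.310440, sp=1, e=sp−y≈5.310440; I≈4.844864, D=e−e_prev≈8.154922; u=1/4·5.310440+1/2·4.844864+3/2·8.154922≈15.982426; next y=1/2·(-4.310440)+3/4·15.982426≈9.831599
n=5: y≈9.831599, sp=1, e=sp−y≈-8.831599; I≈-3.986735, D=e−e_prev≈-14.142039; u=1/4·(-8.831599)+1/2·(-3.986735)+3/2·(-14.142039)≈-25.414326; next y=1/2·9.831599+3/4·(-25.414326)≈-14.144945
n=6: y≈-14.144945, sp=1, e=sp−y≈15.144945; I≈11.158210, D=e−e_prev≈23.976544; u=1/4·15.144945+1/2·11.158210+3/2·23.976544≈45.330158; next y=1/2·(-14.144945)+3/4·45.330158≈26.925146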